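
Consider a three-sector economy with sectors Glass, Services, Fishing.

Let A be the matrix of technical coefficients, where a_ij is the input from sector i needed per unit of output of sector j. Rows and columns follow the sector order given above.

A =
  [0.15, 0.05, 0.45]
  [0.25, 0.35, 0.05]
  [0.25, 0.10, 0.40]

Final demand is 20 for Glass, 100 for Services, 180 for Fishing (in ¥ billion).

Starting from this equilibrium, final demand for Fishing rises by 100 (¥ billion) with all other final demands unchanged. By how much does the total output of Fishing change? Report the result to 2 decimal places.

I − A =
  [   0.85    -0.05    -0.45]
  [  -0.25     0.65    -0.05]
  [  -0.25    -0.10     0.60]
Cofactors of I−A, C_ij = (−1)^(i+j)·(minor ij) (rows/columns in the sector order above):
  C_11 = (0.65)(0.60) − (-0.05)(-0.10) = 0.3850
  C_12 = −[(-0.25)(0.60) − (-0.05)(-0.25)] = 0.1625
  C_13 = (-0.25)(-0.10) − (0.65)(-0.25) = 0.1875
  C_21 = −[(-0.05)(0.60) − (-0.45)(-0.10)] = 0.0750
  C_22 = (0.85)(0.60) − (-0.45)(-0.25) = 0.3975
  C_23 = −[(0.85)(-0.10) − (-0.05)(-0.25)] = 0.0975
  C_31 = (-0.05)(-0.05) − (-0.45)(0.65) = 0.2950
  C_32 = −[(0.85)(-0.05) − (-0.45)(-0.25)] = 0.1550
  C_33 = (0.85)(0.65) − (-0.05)(-0.25) = 0.5400
det(I−A) = Σ_j (I−A)_1j·C_1j = (0.85)(0.3850) + (-0.05)(0.1625) + (-0.45)(0.1875) = 0.23475
adj(I−A) = Cᵀ =
  [ 0.3850   0.0750   0.2950]
  [ 0.1625   0.3975   0.1550]
  [ 0.1875   0.0975   0.5400]
(I − A)⁻¹ = adj(I−A) / det(I−A) ≈
  [   1.6400     0.3195     1.2567]
  [   0.6922     1.6933     0.6603]
  [   0.7987     0.4153     2.3003]
Δx = (I − A)⁻¹ Δd with Δd having +100 in the Fishing component and 0 elsewhere.
So Δx_F = L_FF · (+100), where L_FF = adj(I−A)_FF / det(I−A) = 0.5400 / 0.23475.
Δx_F = 0.5400 × (+100) / 0.23475 = 54.00 / 0.23475 ≈ 230.03.

Δx_F = 230.03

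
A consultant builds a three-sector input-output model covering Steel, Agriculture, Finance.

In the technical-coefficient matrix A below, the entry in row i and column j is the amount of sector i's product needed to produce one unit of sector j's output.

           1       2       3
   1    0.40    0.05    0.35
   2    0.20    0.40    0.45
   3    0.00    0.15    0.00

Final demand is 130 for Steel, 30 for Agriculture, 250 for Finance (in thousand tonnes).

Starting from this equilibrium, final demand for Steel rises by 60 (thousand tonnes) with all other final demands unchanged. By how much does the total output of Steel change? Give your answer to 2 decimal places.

Δx_1 = 106.86

I − A =
  [   0.60    -0.05    -0.35]
  [  -0.20     0.60    -0.45]
  [   0.00    -0.15     1.00]
Cofactors of I−A, C_ij = (−1)^(i+j)·(minor ij) (rows/columns in the sector order above):
  C_11 = (0.60)(1.00) − (-0.45)(-0.15) = 0.5325
  C_12 = −[(-0.20)(1.00) − (-0.45)(0.00)] = 0.2000
  C_13 = (-0.20)(-0.15) − (0.60)(0.00) = 0.0300
  C_21 = −[(-0.05)(1.00) − (-0.35)(-0.15)] = 0.1025
  C_22 = (0.60)(1.00) − (-0.35)(0.00) = 0.6000
  C_23 = −[(0.60)(-0.15) − (-0.05)(0.00)] = 0.0900
  C_31 = (-0.05)(-0.45) − (-0.35)(0.60) = 0.2325
  C_32 = −[(0.60)(-0.45) − (-0.35)(-0.20)] = 0.3400
  C_33 = (0.60)(0.60) − (-0.05)(-0.20) = 0.3500
det(I−A) = Σ_j (I−A)_1j·C_1j = (0.60)(0.5325) + (-0.05)(0.2000) + (-0.35)(0.0300) = 0.2990
adj(I−A) = Cᵀ =
  [ 0.5325   0.1025   0.2325]
  [ 0.2000   0.6000   0.3400]
  [ 0.0300   0.0900   0.3500]
(I − A)⁻¹ = adj(I−A) / det(I−A) ≈
  [   1.7809     0.3428     0.7776]
  [   0.6689     2.0067     1.1371]
  [   0.1003     0.3010     1.1706]
Δx = (I − A)⁻¹ Δd with Δd having +60 in the Steel component and 0 elsewhere.
So Δx_1 = L_11 · (+60), where L_11 = adj(I−A)_11 / det(I−A) = 0.5325 / 0.2990.
Δx_1 = 0.5325 × (+60) / 0.2990 = 31.95 / 0.2990 ≈ 106.86.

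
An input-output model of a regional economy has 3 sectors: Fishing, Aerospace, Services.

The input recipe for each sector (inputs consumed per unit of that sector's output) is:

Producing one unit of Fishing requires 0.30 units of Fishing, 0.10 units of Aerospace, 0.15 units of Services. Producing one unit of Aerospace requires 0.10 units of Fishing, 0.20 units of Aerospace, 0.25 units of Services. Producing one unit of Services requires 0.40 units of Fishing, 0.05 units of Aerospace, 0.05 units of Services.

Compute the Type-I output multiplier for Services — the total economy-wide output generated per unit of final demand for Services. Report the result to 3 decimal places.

I − A =
  [   0.70    -0.10    -0.40]
  [  -0.10     0.80    -0.05]
  [  -0.15    -0.25     0.95]
Cofactors of I−A, C_ij = (−1)^(i+j)·(minor ij) (rows/columns in the sector order above):
  C_11 = (0.80)(0.95) − (-0.05)(-0.25) = 0.7475
  C_12 = −[(-0.10)(0.95) − (-0.05)(-0.15)] = 0.1025
  C_13 = (-0.10)(-0.25) − (0.80)(-0.15) = 0.1450
  C_21 = −[(-0.10)(0.95) − (-0.40)(-0.25)] = 0.1950
  C_22 = (0.70)(0.95) − (-0.40)(-0.15) = 0.6050
  C_23 = −[(0.70)(-0.25) − (-0.10)(-0.15)] = 0.1900
  C_31 = (-0.10)(-0.05) − (-0.40)(0.80) = 0.3250
  C_32 = −[(0.70)(-0.05) − (-0.40)(-0.10)] = 0.0750
  C_33 = (0.70)(0.80) − (-0.10)(-0.10) = 0.5500
det(I−A) = Σ_j (I−A)_1j·C_1j = (0.70)(0.7475) + (-0.10)(0.1025) + (-0.40)(0.1450) = 0.4550
adj(I−A) = Cᵀ =
  [ 0.7475   0.1950   0.3250]
  [ 0.1025   0.6050   0.0750]
  [ 0.1450   0.1900   0.5500]
(I − A)⁻¹ = adj(I−A) / det(I−A) ≈
  [   1.6429     0.4286     0.7143]
  [   0.2253     1.3297     0.1648]
  [   0.3187     0.4176     1.2088]
The output multiplier for sector j is the column-j sum of the Leontief inverse (I − A)⁻¹ = adj(I−A) / det(I−A).
Column 3 of adj(I−A): (0.3250, 0.0750, 0.5500); det(I−A) = 0.4550.
m_3 = (0.3250 + 0.0750 + 0.5500) / 0.4550 = 0.95 / 0.4550 ≈ 2.088.

m_3 = 2.088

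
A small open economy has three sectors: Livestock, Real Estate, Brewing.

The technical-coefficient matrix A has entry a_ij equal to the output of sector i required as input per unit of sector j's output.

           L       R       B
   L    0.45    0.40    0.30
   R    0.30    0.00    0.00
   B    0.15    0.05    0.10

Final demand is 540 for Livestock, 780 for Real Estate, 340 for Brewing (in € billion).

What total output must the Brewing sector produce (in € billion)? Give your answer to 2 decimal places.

x_B = 899.41

I − A =
  [   0.55    -0.40    -0.30]
  [  -0.30     1.00     0.00]
  [  -0.15    -0.05     0.90]
Cofactors of I−A, C_ij = (−1)^(i+j)·(minor ij) (rows/columns in the sector order above):
  C_11 = (1.00)(0.90) − (0.00)(-0.05) = 0.9000
  C_12 = −[(-0.30)(0.90) − (0.00)(-0.15)] = 0.2700
  C_13 = (-0.30)(-0.05) − (1.00)(-0.15) = 0.1650
  C_21 = −[(-0.40)(0.90) − (-0.30)(-0.05)] = 0.3750
  C_22 = (0.55)(0.90) − (-0.30)(-0.15) = 0.4500
  C_23 = −[(0.55)(-0.05) − (-0.40)(-0.15)] = 0.0875
  C_31 = (-0.40)(0.00) − (-0.30)(1.00) = 0.3000
  C_32 = −[(0.55)(0.00) − (-0.30)(-0.30)] = 0.0900
  C_33 = (0.55)(1.00) − (-0.40)(-0.30) = 0.4300
det(I−A) = Σ_j (I−A)_1j·C_1j = (0.55)(0.9000) + (-0.40)(0.2700) + (-0.30)(0.1650) = 0.3375
adj(I−A) = Cᵀ =
  [ 0.9000   0.3750   0.3000]
  [ 0.2700   0.4500   0.0900]
  [ 0.1650   0.0875   0.4300]
(I − A)⁻¹ = adj(I−A) / det(I−A) ≈
  [   2.6667     1.1111     0.8889]
  [   0.8000     1.3333     0.2667]
  [   0.4889     0.2593     1.2741]
x = (I − A)⁻¹ d = adj(I−A)·d / det(I−A), with det(I−A) = 0.3375:
  x_L = (0.9000·540 + 0.3750·780 + 0.3000·340) / 0.3375 = 880.50 / 0.3375 ≈ 2608.89
  x_R = (0.2700·540 + 0.4500·780 + 0.0900·340) / 0.3375 = 527.40 / 0.3375 ≈ 1562.67
  x_B = (0.1650·540 + 0.0875·780 + 0.4300·340) / 0.3375 = 303.55 / 0.3375 ≈ 899.41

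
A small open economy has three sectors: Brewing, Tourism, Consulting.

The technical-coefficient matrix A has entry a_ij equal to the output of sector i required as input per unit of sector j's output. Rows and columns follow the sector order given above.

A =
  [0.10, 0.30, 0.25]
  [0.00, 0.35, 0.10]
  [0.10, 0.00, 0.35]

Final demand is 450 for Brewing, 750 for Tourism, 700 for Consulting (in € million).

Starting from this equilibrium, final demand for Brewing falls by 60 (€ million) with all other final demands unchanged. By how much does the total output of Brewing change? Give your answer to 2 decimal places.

I − A =
  [   0.90    -0.30    -0.25]
  [   0.00     0.65    -0.10]
  [  -0.10     0.00     0.65]
Cofactors of I−A, C_ij = (−1)^(i+j)·(minor ij) (rows/columns in the sector order above):
  C_11 = (0.65)(0.65) − (-0.10)(0.00) = 0.4225
  C_12 = −[(0.00)(0.65) − (-0.10)(-0.10)] = 0.0100
  C_13 = (0.00)(0.00) − (0.65)(-0.10) = 0.0650
  C_21 = −[(-0.30)(0.65) − (-0.25)(0.00)] = 0.1950
  C_22 = (0.90)(0.65) − (-0.25)(-0.10) = 0.5600
  C_23 = −[(0.90)(0.00) − (-0.30)(-0.10)] = 0.0300
  C_31 = (-0.30)(-0.10) − (-0.25)(0.65) = 0.1925
  C_32 = −[(0.90)(-0.10) − (-0.25)(0.00)] = 0.0900
  C_33 = (0.90)(0.65) − (-0.30)(0.00) = 0.5850
det(I−A) = Σ_j (I−A)_1j·C_1j = (0.90)(0.4225) + (-0.30)(0.0100) + (-0.25)(0.0650) = 0.3610
adj(I−A) = Cᵀ =
  [ 0.4225   0.1950   0.1925]
  [ 0.0100   0.5600   0.0900]
  [ 0.0650   0.0300   0.5850]
(I − A)⁻¹ = adj(I−A) / det(I−A) ≈
  [   1.1704     0.5402     0.5332]
  [   0.0277     1.5512     0.2493]
  [   0.1801     0.0831     1.6205]
Δx = (I − A)⁻¹ Δd with Δd having -60 in the Brewing component and 0 elsewhere.
So Δx_1 = L_11 · (-60), where L_11 = adj(I−A)_11 / det(I−A) = 0.4225 / 0.3610.
Δx_1 = 0.4225 × (-60) / 0.3610 = -25.35 / 0.3610 ≈ -70.22.

Δx_1 = -70.22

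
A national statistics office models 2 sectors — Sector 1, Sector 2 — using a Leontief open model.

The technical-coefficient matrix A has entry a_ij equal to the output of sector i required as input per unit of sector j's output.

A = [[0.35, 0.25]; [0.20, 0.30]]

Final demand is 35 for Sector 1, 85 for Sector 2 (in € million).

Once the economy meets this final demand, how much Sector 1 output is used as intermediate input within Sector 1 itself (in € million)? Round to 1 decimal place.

I − A =
  [   0.65    -0.25]
  [  -0.20     0.70]
det(I−A) = (0.65)(0.70) − (-0.25)(-0.20) = 0.4050
adj(I−A) = [[0.70, 0.25], [0.20, 0.65]]
(I − A)⁻¹ = adj(I−A) / det(I−A) ≈
  [   1.7284     0.6173]
  [   0.4938     1.6049]
First solve x = (I − A)⁻¹ d = adj(I−A)·d / det(I−A); in particular x_1 = (0.70·35 + 0.25·85) / 0.4050 = 45.75 / 0.4050 ≈ 112.963.
Intermediate flow from 1 to 1: z_11 = a_11 · x_1 = 0.35 × 45.75 / 0.4050 = 16.0125 / 0.4050 ≈ 39.5.

z_11 = 39.5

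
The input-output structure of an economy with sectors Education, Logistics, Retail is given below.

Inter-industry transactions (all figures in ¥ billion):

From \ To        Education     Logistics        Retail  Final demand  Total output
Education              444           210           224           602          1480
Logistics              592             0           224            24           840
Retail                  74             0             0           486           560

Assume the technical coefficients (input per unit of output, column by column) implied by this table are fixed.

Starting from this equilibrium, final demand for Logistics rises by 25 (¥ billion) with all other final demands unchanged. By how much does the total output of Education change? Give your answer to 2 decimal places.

Technical coefficients a_ij = z_ij / X_j:
  a_11 = 444/1480 = 0.30, a_21 = 592/1480 = 0.40, a_31 = 74/1480 = 0.05
  a_12 = 210/840 = 0.25, a_22 = 0/840 = 0.00, a_32 = 0/840 = 0.00
  a_13 = 224/560 = 0.40, a_23 = 224/560 = 0.40, a_33 = 0/560 = 0.00
I − A =
  [   0.70    -0.25    -0.40]
  [  -0.40     1.00    -0.40]
  [  -0.05     0.00     1.00]
Cofactors of I−A, C_ij = (−1)^(i+j)·(minor ij) (rows/columns in the sector order above):
  C_11 = (1.00)(1.00) − (-0.40)(0.00) = 1.0000
  C_12 = −[(-0.40)(1.00) − (-0.40)(-0.05)] = 0.4200
  C_13 = (-0.40)(0.00) − (1.00)(-0.05) = 0.0500
  C_21 = −[(-0.25)(1.00) − (-0.40)(0.00)] = 0.2500
  C_22 = (0.70)(1.00) − (-0.40)(-0.05) = 0.6800
  C_23 = −[(0.70)(0.00) − (-0.25)(-0.05)] = 0.0125
  C_31 = (-0.25)(-0.40) − (-0.40)(1.00) = 0.5000
  C_32 = −[(0.70)(-0.40) − (-0.40)(-0.40)] = 0.4400
  C_33 = (0.70)(1.00) − (-0.25)(-0.40) = 0.6000
det(I−A) = Σ_j (I−A)_1j·C_1j = (0.70)(1.0000) + (-0.25)(0.4200) + (-0.40)(0.0500) = 0.5750
adj(I−A) = Cᵀ =
  [ 1.0000   0.2500   0.5000]
  [ 0.4200   0.6800   0.4400]
  [ 0.0500   0.0125   0.6000]
(I − A)⁻¹ = adj(I−A) / det(I−A) ≈
  [   1.7391     0.4348     0.8696]
  [   0.7304     1.1826     0.7652]
  [   0.0870     0.0217     1.0435]
Δx = (I − A)⁻¹ Δd with Δd having +25 in the Logistics component and 0 elsewhere.
So Δx_1 = L_12 · (+25), where L_12 = adj(I−A)_12 / det(I−A) = 0.2500 / 0.5750.
Δx_1 = 0.2500 × (+25) / 0.5750 = 6.25 / 0.5750 ≈ 10.87.

Δx_1 = 10.87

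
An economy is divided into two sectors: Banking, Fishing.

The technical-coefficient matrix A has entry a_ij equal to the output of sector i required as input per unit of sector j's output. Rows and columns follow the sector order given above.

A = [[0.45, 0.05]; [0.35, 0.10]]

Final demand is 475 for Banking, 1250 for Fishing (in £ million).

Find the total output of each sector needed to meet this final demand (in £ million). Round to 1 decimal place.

I − A =
  [   0.55    -0.05]
  [  -0.35     0.90]
det(I−A) = (0.55)(0.90) − (-0.05)(-0.35) = 0.4775
adj(I−A) = [[0.90, 0.05], [0.35, 0.55]]
(I − A)⁻¹ = adj(I−A) / det(I−A) ≈
  [   1.8848     0.1047]
  [   0.7330     1.1518]
x = (I − A)⁻¹ d = adj(I−A)·d / det(I−A), with det(I−A) = 0.4775:
  x_B = (0.90·475 + 0.05·1250) / 0.4775 = 490.00 / 0.4775 ≈ 1026.2
  x_F = (0.35·475 + 0.55·1250) / 0.4775 = 853.75 / 0.4775 ≈ 1788.0

x_B = 1026.2, x_F = 1788.0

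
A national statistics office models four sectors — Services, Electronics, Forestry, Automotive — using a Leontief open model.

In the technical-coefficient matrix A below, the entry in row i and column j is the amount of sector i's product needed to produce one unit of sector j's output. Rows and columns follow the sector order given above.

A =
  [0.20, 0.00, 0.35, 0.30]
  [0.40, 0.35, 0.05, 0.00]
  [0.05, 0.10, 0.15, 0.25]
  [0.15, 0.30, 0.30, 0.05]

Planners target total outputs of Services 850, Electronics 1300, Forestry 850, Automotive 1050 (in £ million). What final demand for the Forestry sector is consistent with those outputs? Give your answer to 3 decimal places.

d_F = 287.500

I − A =
  [   0.80     0.00    -0.35    -0.30]
  [  -0.40     0.65    -0.05     0.00]
  [  -0.05    -0.10     0.85    -0.25]
  [  -0.15    -0.30    -0.30     0.95]
d = (I − A) x:
  d_S = (+0.80)·850 + (+0.00)·1300 + (-0.35)·850 + (-0.30)·1050 = 67.500
  d_E = (-0.40)·850 + (+0.65)·1300 + (-0.05)·850 + (+0.00)·1050 = 462.500
  d_F = (-0.05)·850 + (-0.10)·1300 + (+0.85)·850 + (-0.25)·1050 = 287.500
  d_A = (-0.15)·850 + (-0.30)·1300 + (-0.30)·850 + (+0.95)·1050 = 225.000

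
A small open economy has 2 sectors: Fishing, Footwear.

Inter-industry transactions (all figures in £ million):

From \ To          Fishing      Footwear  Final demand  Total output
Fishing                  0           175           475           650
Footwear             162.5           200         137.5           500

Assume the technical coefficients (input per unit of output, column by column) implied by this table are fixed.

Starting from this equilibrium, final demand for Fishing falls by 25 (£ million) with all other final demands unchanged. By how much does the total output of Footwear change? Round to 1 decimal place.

Technical coefficients a_ij = z_ij / X_j:
  a_11 = 0/650 = 0.00, a_21 = 162.5/650 = 0.25
  a_12 = 175/500 = 0.35, a_22 = 200/500 = 0.40
I − A =
  [   1.00    -0.35]
  [  -0.25     0.60]
det(I−A) = (1.00)(0.60) − (-0.35)(-0.25) = 0.5125
adj(I−A) = [[0.60, 0.35], [0.25, 1.00]]
(I − A)⁻¹ = adj(I−A) / det(I−A) ≈
  [   1.1707     0.6829]
  [   0.4878     1.9512]
Δx = (I − A)⁻¹ Δd with Δd having -25 in the Fishing component and 0 elsewhere.
So Δx_2 = L_21 · (-25), where L_21 = adj(I−A)_21 / det(I−A) = 0.25 / 0.5125.
Δx_2 = 0.25 × (-25) / 0.5125 = -6.25 / 0.5125 ≈ -12.2.

Δx_2 = -12.2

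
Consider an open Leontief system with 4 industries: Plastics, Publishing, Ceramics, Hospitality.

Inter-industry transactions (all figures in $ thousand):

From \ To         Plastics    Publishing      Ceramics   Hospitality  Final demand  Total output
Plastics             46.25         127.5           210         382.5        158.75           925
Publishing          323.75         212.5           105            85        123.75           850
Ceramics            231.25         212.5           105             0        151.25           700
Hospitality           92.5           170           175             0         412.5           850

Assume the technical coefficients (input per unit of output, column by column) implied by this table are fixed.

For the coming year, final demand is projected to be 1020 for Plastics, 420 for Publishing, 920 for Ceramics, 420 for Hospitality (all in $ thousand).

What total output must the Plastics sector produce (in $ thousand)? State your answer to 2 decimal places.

Technical coefficients a_ij = z_ij / X_j:
  a_11 = 46.25/925 = 0.05, a_21 = 323.75/925 = 0.35, a_31 = 231.25/925 = 0.25, a_41 = 92.5/925 = 0.10
  a_12 = 127.5/850 = 0.15, a_22 = 212.5/850 = 0.25, a_32 = 212.5/850 = 0.25, a_42 = 170/850 = 0.20
  a_13 = 210/700 = 0.30, a_23 = 105/700 = 0.15, a_33 = 105/700 = 0.15, a_43 = 175/700 = 0.25
  a_14 = 382.5/850 = 0.45, a_24 = 85/850 = 0.10, a_34 = 0/850 = 0.00, a_44 = 0/850 = 0.00
I − A =
  [   0.95    -0.15    -0.30    -0.45]
  [  -0.35     0.75    -0.15    -0.10]
  [  -0.25    -0.25     0.85     0.00]
  [  -0.10    -0.20    -0.25     1.00]
Compute the cofactors C_ij = (−1)^(i+j)·(3×3 minor ij) of I−A; the adjugate is their transpose:
adj(I−A) = Cᵀ =
  [ 0.576750   0.307125   0.343125   0.290250]
  [ 0.349750   0.666125   0.306875   0.224000]
  [ 0.272500   0.286250   0.574250   0.151250]
  [ 0.195750   0.235500   0.239250   0.437250]
det(I−A) = Σ_j (I−A)_1j·C_1j = (0.95)(0.576750) + (-0.15)(0.349750) + (-0.30)(0.272500) + (-0.45)(0.195750) = 0.3256125
(I − A)⁻¹ = adj(I−A) / det(I−A) ≈
  [   1.7713     0.9432     1.0538     0.8914]
  [   1.0741     2.0458     0.9425     0.6879]
  [   0.8369     0.8791     1.7636     0.4645]
  [   0.6012     0.7233     0.7348     1.3429]
x = (I − A)⁻¹ d = adj(I−A)·d / det(I−A), with det(I−A) = 0.3256125:
  x_1 = (0.576750·1020 + 0.307125·420 + 0.343125·920 + 0.290250·420) / 0.3256125 = 1154.8575 / 0.3256125 ≈ 3546.72
  x_2 = (0.349750·1020 + 0.666125·420 + 0.306875·920 + 0.224000·420) / 0.3256125 = 1012.9225 / 0.3256125 ≈ 3110.82
  x_3 = (0.272500·1020 + 0.286250·420 + 0.574250·920 + 0.151250·420) / 0.3256125 = 990.01 / 0.3256125 ≈ 3040.45
  x_4 = (0.195750·1020 + 0.235500·420 + 0.239250·920 + 0.437250·420) / 0.3256125 = 702.33 / 0.3256125 ≈ 2156.95

x_1 = 3546.72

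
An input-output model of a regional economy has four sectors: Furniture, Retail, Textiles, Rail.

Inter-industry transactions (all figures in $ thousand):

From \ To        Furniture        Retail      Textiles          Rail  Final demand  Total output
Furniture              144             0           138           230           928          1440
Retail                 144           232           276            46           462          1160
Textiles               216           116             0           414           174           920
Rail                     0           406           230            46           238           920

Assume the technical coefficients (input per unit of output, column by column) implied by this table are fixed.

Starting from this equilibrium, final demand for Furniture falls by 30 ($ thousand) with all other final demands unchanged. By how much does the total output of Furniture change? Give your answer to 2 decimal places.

Technical coefficients a_ij = z_ij / X_j:
  a_11 = 144/1440 = 0.10, a_21 = 144/1440 = 0.10, a_31 = 216/1440 = 0.15, a_41 = 0/1440 = 0.00
  a_12 = 0/1160 = 0.00, a_22 = 232/1160 = 0.20, a_32 = 116/1160 = 0.10, a_42 = 406/1160 = 0.35
  a_13 = 138/920 = 0.15, a_23 = 276/920 = 0.30, a_33 = 0/920 = 0.00, a_43 = 230/920 = 0.25
  a_14 = 230/920 = 0.25, a_24 = 46/920 = 0.05, a_34 = 414/920 = 0.45, a_44 = 46/920 = 0.05
I − A =
  [   0.90     0.00    -0.15    -0.25]
  [  -0.10     0.80    -0.30    -0.05]
  [  -0.15    -0.10     1.00    -0.45]
  [   0.00    -0.35    -0.25     0.95]
Compute the cofactors C_ij = (−1)^(i+j)·(3×3 minor ij) of I−A; the adjugate is their transpose:
adj(I−A) = Cᵀ =
  [ 0.575500   0.131625   0.187625   0.247250]
  [ 0.128375   0.723000   0.288250   0.208375]
  [ 0.136625   0.240375   0.659500   0.361000]
  [ 0.083250   0.329625   0.279750   0.673500]
det(I−A) = Σ_j (I−A)_1j·C_1j = (0.90)(0.575500) + (0.00)(0.128375) + (-0.15)(0.136625) + (-0.25)(0.083250) = 0.47664375
(I − A)⁻¹ = adj(I−A) / det(I−A) ≈
  [   1.2074     0.2761     0.3936     0.5187]
  [   0.2693     1.5169     0.6047     0.4372]
  [   0.2866     0.5043     1.3836     0.7574]
  [   0.1747     0.6916     0.5869     1.4130]
Δx = (I − A)⁻¹ Δd with Δd having -30 in the Furniture component and 0 elsewhere.
So Δx_1 = L_11 · (-30), where L_11 = adj(I−A)_11 / det(I−A) = 0.575500 / 0.47664375.
Δx_1 = 0.575500 × (-30) / 0.47664375 = -17.265 / 0.47664375 ≈ -36.22.

Δx_1 = -36.22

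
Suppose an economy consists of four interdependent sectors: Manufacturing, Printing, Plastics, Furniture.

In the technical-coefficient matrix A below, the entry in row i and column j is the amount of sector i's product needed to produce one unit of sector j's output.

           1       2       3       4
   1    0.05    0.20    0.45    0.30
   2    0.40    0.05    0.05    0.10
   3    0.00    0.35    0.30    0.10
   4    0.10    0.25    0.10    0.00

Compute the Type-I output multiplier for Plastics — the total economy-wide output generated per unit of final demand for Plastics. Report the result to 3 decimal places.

m_3 = 3.982

I − A =
  [   0.95    -0.20    -0.45    -0.30]
  [  -0.40     0.95    -0.05    -0.10]
  [   0.00    -0.35     0.70    -0.10]
  [  -0.10    -0.25    -0.10     1.00]
Compute the cofactors C_ij = (−1)^(i+j)·(3×3 minor ij) of I−A; the adjugate is their transpose:
adj(I−A) = Cᵀ =
  [ 0.615750   0.369750   0.460500   0.267750]
  [ 0.283500   0.630000   0.252000   0.173250]
  [ 0.163000   0.347750   0.738250   0.157500]
  [ 0.148750   0.229250   0.182875   0.496125]
det(I−A) = Σ_j (I−A)_1j·C_1j = (0.95)(0.615750) + (-0.20)(0.283500) + (-0.45)(0.163000) + (-0.30)(0.148750) = 0.4102875
(I − A)⁻¹ = adj(I−A) / det(I−A) ≈
  [   1.5008     0.9012     1.1224     0.6526]
  [   0.6910     1.5355     0.6142     0.4223]
  [   0.3973     0.8476     1.7993     0.3839]
  [   0.3626     0.5588     0.4457     1.2092]
The output multiplier for sector j is the column-j sum of the Leontief inverse (I − A)⁻¹ = adj(I−A) / det(I−A).
Column 3 of adj(I−A): (0.460500, 0.252000, 0.738250, 0.182875); det(I−A) = 0.4102875.
m_3 = (0.460500 + 0.252000 + 0.738250 + 0.182875) / 0.4102875 = 1.633625 / 0.4102875 ≈ 3.982.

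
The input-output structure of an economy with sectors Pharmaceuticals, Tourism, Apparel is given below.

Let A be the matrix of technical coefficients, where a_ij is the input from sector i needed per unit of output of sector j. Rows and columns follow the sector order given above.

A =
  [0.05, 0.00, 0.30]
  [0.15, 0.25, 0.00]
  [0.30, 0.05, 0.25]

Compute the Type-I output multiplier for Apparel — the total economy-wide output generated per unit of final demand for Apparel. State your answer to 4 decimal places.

I − A =
  [   0.95     0.00    -0.30]
  [  -0.15     0.75     0.00]
  [  -0.30    -0.05     0.75]
Cofactors of I−A, C_ij = (−1)^(i+j)·(minor ij) (rows/columns in the sector order above):
  C_11 = (0.75)(0.75) − (0.00)(-0.05) = 0.5625
  C_12 = −[(-0.15)(0.75) − (0.00)(-0.30)] = 0.1125
  C_13 = (-0.15)(-0.05) − (0.75)(-0.30) = 0.2325
  C_21 = −[(0.00)(0.75) − (-0.30)(-0.05)] = 0.0150
  C_22 = (0.95)(0.75) − (-0.30)(-0.30) = 0.6225
  C_23 = −[(0.95)(-0.05) − (0.00)(-0.30)] = 0.0475
  C_31 = (0.00)(0.00) − (-0.30)(0.75) = 0.2250
  C_32 = −[(0.95)(0.00) − (-0.30)(-0.15)] = 0.0450
  C_33 = (0.95)(0.75) − (0.00)(-0.15) = 0.7125
det(I−A) = Σ_j (I−A)_1j·C_1j = (0.95)(0.5625) + (0.00)(0.1125) + (-0.30)(0.2325) = 0.464625
adj(I−A) = Cᵀ =
  [ 0.5625   0.0150   0.2250]
  [ 0.1125   0.6225   0.0450]
  [ 0.2325   0.0475   0.7125]
(I − A)⁻¹ = adj(I−A) / det(I−A) ≈
  [   1.21065     0.03228     0.48426]
  [   0.24213     1.33979     0.09685]
  [   0.50040     0.10223     1.53349]
The output multiplier for sector j is the column-j sum of the Leontief inverse (I − A)⁻¹ = adj(I−A) / det(I−A).
Column A of adj(I−A): (0.2250, 0.0450, 0.7125); det(I−A) = 0.464625.
m_A = (0.2250 + 0.0450 + 0.7125) / 0.464625 = 0.9825 / 0.464625 ≈ 2.1146.

m_A = 2.1146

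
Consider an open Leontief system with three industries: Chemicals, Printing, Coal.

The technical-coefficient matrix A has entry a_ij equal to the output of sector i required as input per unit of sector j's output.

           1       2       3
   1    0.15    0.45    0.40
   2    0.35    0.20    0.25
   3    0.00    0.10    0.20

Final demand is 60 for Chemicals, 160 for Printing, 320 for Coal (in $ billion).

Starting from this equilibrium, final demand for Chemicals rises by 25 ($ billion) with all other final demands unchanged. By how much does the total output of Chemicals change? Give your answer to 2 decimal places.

Δx_1 = 40.17

I − A =
  [   0.85    -0.45    -0.40]
  [  -0.35     0.80    -0.25]
  [   0.00    -0.10     0.80]
Cofactors of I−A, C_ij = (−1)^(i+j)·(minor ij) (rows/columns in the sector order above):
  C_11 = (0.80)(0.80) − (-0.25)(-0.10) = 0.6150
  C_12 = −[(-0.35)(0.80) − (-0.25)(0.00)] = 0.2800
  C_13 = (-0.35)(-0.10) − (0.80)(0.00) = 0.0350
  C_21 = −[(-0.45)(0.80) − (-0.40)(-0.10)] = 0.4000
  C_22 = (0.85)(0.80) − (-0.40)(0.00) = 0.6800
  C_23 = −[(0.85)(-0.10) − (-0.45)(0.00)] = 0.0850
  C_31 = (-0.45)(-0.25) − (-0.40)(0.80) = 0.4325
  C_32 = −[(0.85)(-0.25) − (-0.40)(-0.35)] = 0.3525
  C_33 = (0.85)(0.80) − (-0.45)(-0.35) = 0.5225
det(I−A) = Σ_j (I−A)_1j·C_1j = (0.85)(0.6150) + (-0.45)(0.2800) + (-0.40)(0.0350) = 0.38275
adj(I−A) = Cᵀ =
  [ 0.6150   0.4000   0.4325]
  [ 0.2800   0.6800   0.3525]
  [ 0.0350   0.0850   0.5225]
(I − A)⁻¹ = adj(I−A) / det(I−A) ≈
  [   1.6068     1.0451     1.1300]
  [   0.7315     1.7766     0.9210]
  [   0.0914     0.2221     1.3651]
Δx = (I − A)⁻¹ Δd with Δd having +25 in the Chemicals component and 0 elsewhere.
So Δx_1 = L_11 · (+25), where L_11 = adj(I−A)_11 / det(I−A) = 0.6150 / 0.38275.
Δx_1 = 0.6150 × (+25) / 0.38275 = 15.375 / 0.38275 ≈ 40.17.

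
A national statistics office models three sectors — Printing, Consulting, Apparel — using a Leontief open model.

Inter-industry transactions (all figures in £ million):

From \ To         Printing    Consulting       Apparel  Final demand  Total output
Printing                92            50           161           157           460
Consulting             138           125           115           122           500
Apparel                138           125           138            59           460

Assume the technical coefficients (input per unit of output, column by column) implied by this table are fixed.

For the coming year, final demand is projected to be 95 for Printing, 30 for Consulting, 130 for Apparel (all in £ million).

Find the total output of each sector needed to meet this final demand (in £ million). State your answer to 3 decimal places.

Technical coefficients a_ij = z_ij / X_j:
  a_PP = 92/460 = 0.20, a_CP = 138/460 = 0.30, a_AP = 138/460 = 0.30
  a_PC = 50/500 = 0.10, a_CC = 125/500 = 0.25, a_AC = 125/500 = 0.25
  a_PA = 161/460 = 0.35, a_CA = 115/460 = 0.25, a_AA = 138/460 = 0.30
I − A =
  [   0.80    -0.10    -0.35]
  [  -0.30     0.75    -0.25]
  [  -0.30    -0.25     0.70]
Cofactors of I−A, C_ij = (−1)^(i+j)·(minor ij) (rows/columns in the sector order above):
  C_11 = (0.75)(0.70) − (-0.25)(-0.25) = 0.4625
  C_12 = −[(-0.30)(0.70) − (-0.25)(-0.30)] = 0.2850
  C_13 = (-0.30)(-0.25) − (0.75)(-0.30) = 0.3000
  C_21 = −[(-0.10)(0.70) − (-0.35)(-0.25)] = 0.1575
  C_22 = (0.80)(0.70) − (-0.35)(-0.30) = 0.4550
  C_23 = −[(0.80)(-0.25) − (-0.10)(-0.30)] = 0.2300
  C_31 = (-0.10)(-0.25) − (-0.35)(0.75) = 0.2875
  C_32 = −[(0.80)(-0.25) − (-0.35)(-0.30)] = 0.3050
  C_33 = (0.80)(0.75) − (-0.10)(-0.30) = 0.5700
det(I−A) = Σ_j (I−A)_1j·C_1j = (0.80)(0.4625) + (-0.10)(0.2850) + (-0.35)(0.3000) = 0.2365
adj(I−A) = Cᵀ =
  [ 0.4625   0.1575   0.2875]
  [ 0.2850   0.4550   0.3050]
  [ 0.3000   0.2300   0.5700]
(I − A)⁻¹ = adj(I−A) / det(I−A) ≈
  [   1.9556     0.6660     1.2156]
  [   1.2051     1.9239     1.2896]
  [   1.2685     0.9725     2.4101]
x = (I − A)⁻¹ d = adj(I−A)·d / det(I−A), with det(I−A) = 0.2365:
  x_P = (0.4625·95 + 0.1575·30 + 0.2875·130) / 0.2365 = 86.0375 / 0.2365 ≈ 363.795
  x_C = (0.2850·95 + 0.4550·30 + 0.3050·130) / 0.2365 = 80.375 / 0.2365 ≈ 339.852
  x_A = (0.3000·95 + 0.2300·30 + 0.5700·130) / 0.2365 = 109.50 / 0.2365 ≈ 463.002

x_P = 363.795, x_C = 339.852, x_A = 463.002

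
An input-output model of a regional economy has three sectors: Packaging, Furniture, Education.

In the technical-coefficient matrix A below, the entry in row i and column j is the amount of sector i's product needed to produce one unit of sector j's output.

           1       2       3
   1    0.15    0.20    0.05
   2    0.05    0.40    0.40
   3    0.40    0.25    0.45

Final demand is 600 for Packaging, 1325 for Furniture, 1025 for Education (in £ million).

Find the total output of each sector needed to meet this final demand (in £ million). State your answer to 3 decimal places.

I − A =
  [   0.85    -0.20    -0.05]
  [  -0.05     0.60    -0.40]
  [  -0.40    -0.25     0.55]
Cofactors of I−A, C_ij = (−1)^(i+j)·(minor ij) (rows/columns in the sector order above):
  C_11 = (0.60)(0.55) − (-0.40)(-0.25) = 0.2300
  C_12 = −[(-0.05)(0.55) − (-0.40)(-0.40)] = 0.1875
  C_13 = (-0.05)(-0.25) − (0.60)(-0.40) = 0.2525
  C_21 = −[(-0.20)(0.55) − (-0.05)(-0.25)] = 0.1225
  C_22 = (0.85)(0.55) − (-0.05)(-0.40) = 0.4475
  C_23 = −[(0.85)(-0.25) − (-0.20)(-0.40)] = 0.2925
  C_31 = (-0.20)(-0.40) − (-0.05)(0.60) = 0.1100
  C_32 = −[(0.85)(-0.40) − (-0.05)(-0.05)] = 0.3425
  C_33 = (0.85)(0.60) − (-0.20)(-0.05) = 0.5000
det(I−A) = Σ_j (I−A)_1j·C_1j = (0.85)(0.2300) + (-0.20)(0.1875) + (-0.05)(0.2525) = 0.145375
adj(I−A) = Cᵀ =
  [ 0.2300   0.1225   0.1100]
  [ 0.1875   0.4475   0.3425]
  [ 0.2525   0.2925   0.5000]
(I − A)⁻¹ = adj(I−A) / det(I−A) ≈
  [   1.5821     0.8426     0.7567]
  [   1.2898     3.0782     2.3560]
  [   1.7369     2.0120     3.4394]
x = (I − A)⁻¹ d = adj(I−A)·d / det(I−A), with det(I−A) = 0.145375:
  x_1 = (0.2300·600 + 0.1225·1325 + 0.1100·1025) / 0.145375 = 413.0625 / 0.145375 ≈ 2841.359
  x_2 = (0.1875·600 + 0.4475·1325 + 0.3425·1025) / 0.145375 = 1056.50 / 0.145375 ≈ 7267.412
  x_3 = (0.2525·600 + 0.2925·1325 + 0.5000·1025) / 0.145375 = 1051.5625 / 0.145375 ≈ 7233.448

x_1 = 2841.359, x_2 = 7267.412, x_3 = 7233.448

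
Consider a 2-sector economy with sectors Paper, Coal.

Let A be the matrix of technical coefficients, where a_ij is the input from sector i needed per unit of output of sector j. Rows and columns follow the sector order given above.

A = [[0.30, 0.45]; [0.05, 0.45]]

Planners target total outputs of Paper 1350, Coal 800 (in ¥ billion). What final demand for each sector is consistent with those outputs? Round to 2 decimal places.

I − A =
  [   0.70    -0.45]
  [  -0.05     0.55]
d = (I − A) x:
  d_1 = (+0.70)·1350 + (-0.45)·800 = 585.00
  d_2 = (-0.05)·1350 + (+0.55)·800 = 372.50

d_1 = 585.00, d_2 = 372.50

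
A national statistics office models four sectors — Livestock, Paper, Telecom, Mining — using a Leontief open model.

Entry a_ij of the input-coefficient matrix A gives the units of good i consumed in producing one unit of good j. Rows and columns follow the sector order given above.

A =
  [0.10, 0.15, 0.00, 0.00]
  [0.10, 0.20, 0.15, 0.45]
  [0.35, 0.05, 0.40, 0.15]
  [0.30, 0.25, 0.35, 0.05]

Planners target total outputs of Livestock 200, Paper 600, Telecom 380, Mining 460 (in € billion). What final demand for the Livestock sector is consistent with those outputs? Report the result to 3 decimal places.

d_1 = 90.000

I − A =
  [   0.90    -0.15     0.00     0.00]
  [  -0.10     0.80    -0.15    -0.45]
  [  -0.35    -0.05     0.60    -0.15]
  [  -0.30    -0.25    -0.35     0.95]
d = (I − A) x:
  d_1 = (+0.90)·200 + (-0.15)·600 + (+0.00)·380 + (+0.00)·460 = 90.000
  d_2 = (-0.10)·200 + (+0.80)·600 + (-0.15)·380 + (-0.45)·460 = 196.000
  d_3 = (-0.35)·200 + (-0.05)·600 + (+0.60)·380 + (-0.15)·460 = 59.000
  d_4 = (-0.30)·200 + (-0.25)·600 + (-0.35)·380 + (+0.95)·460 = 94.000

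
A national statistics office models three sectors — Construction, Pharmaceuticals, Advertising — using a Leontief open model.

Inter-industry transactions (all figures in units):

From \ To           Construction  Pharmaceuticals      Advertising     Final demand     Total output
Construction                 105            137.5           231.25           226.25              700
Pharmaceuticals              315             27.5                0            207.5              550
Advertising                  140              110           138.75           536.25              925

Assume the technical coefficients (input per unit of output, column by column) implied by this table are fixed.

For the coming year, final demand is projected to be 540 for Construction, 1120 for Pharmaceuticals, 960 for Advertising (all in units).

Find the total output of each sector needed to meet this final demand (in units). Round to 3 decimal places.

x_C = 1839.750, x_P = 2050.408, x_A = 2044.743

Technical coefficients a_ij = z_ij / X_j:
  a_CC = 105/700 = 0.15, a_PC = 315/700 = 0.45, a_AC = 140/700 = 0.20
  a_CP = 137.5/550 = 0.25, a_PP = 27.5/550 = 0.05, a_AP = 110/550 = 0.20
  a_CA = 231.25/925 = 0.25, a_PA = 0/925 = 0.00, a_AA = 138.75/925 = 0.15
I − A =
  [   0.85    -0.25    -0.25]
  [  -0.45     0.95     0.00]
  [  -0.20    -0.20     0.85]
Cofactors of I−A, C_ij = (−1)^(i+j)·(minor ij) (rows/columns in the sector order above):
  C_11 = (0.95)(0.85) − (0.00)(-0.20) = 0.8075
  C_12 = −[(-0.45)(0.85) − (0.00)(-0.20)] = 0.3825
  C_13 = (-0.45)(-0.20) − (0.95)(-0.20) = 0.2800
  C_21 = −[(-0.25)(0.85) − (-0.25)(-0.20)] = 0.2625
  C_22 = (0.85)(0.85) − (-0.25)(-0.20) = 0.6725
  C_23 = −[(0.85)(-0.20) − (-0.25)(-0.20)] = 0.2200
  C_31 = (-0.25)(0.00) − (-0.25)(0.95) = 0.2375
  C_32 = −[(0.85)(0.00) − (-0.25)(-0.45)] = 0.1125
  C_33 = (0.85)(0.95) − (-0.25)(-0.45) = 0.6950
det(I−A) = Σ_j (I−A)_1j·C_1j = (0.85)(0.8075) + (-0.25)(0.3825) + (-0.25)(0.2800) = 0.52075
adj(I−A) = Cᵀ =
  [ 0.8075   0.2625   0.2375]
  [ 0.3825   0.6725   0.1125]
  [ 0.2800   0.2200   0.6950]
(I − A)⁻¹ = adj(I−A) / det(I−A) ≈
  [   1.5506     0.5041     0.4561]
  [   0.7345     1.2914     0.2160]
  [   0.5377     0.4225     1.3346]
x = (I − A)⁻¹ d = adj(I−A)·d / det(I−A), with det(I−A) = 0.52075:
  x_C = (0.8075·540 + 0.2625·1120 + 0.2375·960) / 0.52075 = 958.05 / 0.52075 ≈ 1839.750
  x_P = (0.3825·540 + 0.6725·1120 + 0.1125·960) / 0.52075 = 1067.75 / 0.52075 ≈ 2050.408
  x_A = (0.2800·540 + 0.2200·1120 + 0.6950·960) / 0.52075 = 1064.80 / 0.52075 ≈ 2044.743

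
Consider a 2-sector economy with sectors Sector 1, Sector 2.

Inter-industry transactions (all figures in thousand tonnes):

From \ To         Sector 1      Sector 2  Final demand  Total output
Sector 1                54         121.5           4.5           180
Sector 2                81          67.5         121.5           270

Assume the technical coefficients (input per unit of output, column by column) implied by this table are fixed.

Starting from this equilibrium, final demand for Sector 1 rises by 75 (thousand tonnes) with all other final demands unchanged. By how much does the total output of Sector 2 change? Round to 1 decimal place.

Technical coefficients a_ij = z_ij / X_j:
  a_11 = 54/180 = 0.30, a_21 = 81/180 = 0.45
  a_12 = 121.5/270 = 0.45, a_22 = 67.5/270 = 0.25
I − A =
  [   0.70    -0.45]
  [  -0.45     0.75]
det(I−A) = (0.70)(0.75) − (-0.45)(-0.45) = 0.3225
adj(I−A) = [[0.75, 0.45], [0.45, 0.70]]
(I − A)⁻¹ = adj(I−A) / det(I−A) ≈
  [   2.3256     1.3953]
  [   1.3953     2.1705]
Δx = (I − A)⁻¹ Δd with Δd having +75 in the Sector 1 component and 0 elsewhere.
So Δx_2 = L_21 · (+75), where L_21 = adj(I−A)_21 / det(I−A) = 0.45 / 0.3225.
Δx_2 = 0.45 × (+75) / 0.3225 = 33.75 / 0.3225 ≈ 104.7.

Δx_2 = 104.7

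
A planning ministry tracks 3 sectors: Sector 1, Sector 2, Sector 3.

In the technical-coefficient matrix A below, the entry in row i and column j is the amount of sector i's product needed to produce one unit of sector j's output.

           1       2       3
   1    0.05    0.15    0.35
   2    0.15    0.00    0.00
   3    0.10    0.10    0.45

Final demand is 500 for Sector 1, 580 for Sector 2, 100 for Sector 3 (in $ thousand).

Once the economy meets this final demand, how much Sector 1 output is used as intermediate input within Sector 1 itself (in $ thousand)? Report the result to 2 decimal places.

I − A =
  [   0.95    -0.15    -0.35]
  [  -0.15     1.00     0.00]
  [  -0.10    -0.10     0.55]
Cofactors of I−A, C_ij = (−1)^(i+j)·(minor ij) (rows/columns in the sector order above):
  C_11 = (1.00)(0.55) − (0.00)(-0.10) = 0.5500
  C_12 = −[(-0.15)(0.55) − (0.00)(-0.10)] = 0.0825
  C_13 = (-0.15)(-0.10) − (1.00)(-0.10) = 0.1150
  C_21 = −[(-0.15)(0.55) − (-0.35)(-0.10)] = 0.1175
  C_22 = (0.95)(0.55) − (-0.35)(-0.10) = 0.4875
  C_23 = −[(0.95)(-0.10) − (-0.15)(-0.10)] = 0.1100
  C_31 = (-0.15)(0.00) − (-0.35)(1.00) = 0.3500
  C_32 = −[(0.95)(0.00) − (-0.35)(-0.15)] = 0.0525
  C_33 = (0.95)(1.00) − (-0.15)(-0.15) = 0.9275
det(I−A) = Σ_j (I−A)_1j·C_1j = (0.95)(0.5500) + (-0.15)(0.0825) + (-0.35)(0.1150) = 0.469875
adj(I−A) = Cᵀ =
  [ 0.5500   0.1175   0.3500]
  [ 0.0825   0.4875   0.0525]
  [ 0.1150   0.1100   0.9275]
(I − A)⁻¹ = adj(I−A) / det(I−A) ≈
  [   1.1705     0.2501     0.7449]
  [   0.1756     1.0375     0.1117]
  [   0.2447     0.2341     1.9739]
First solve x = (I − A)⁻¹ d = adj(I−A)·d / det(I−A); in particular x_1 = (0.5500·500 + 0.1175·580 + 0.3500·100) / 0.469875 = 378.15 / 0.469875 ≈ 804.7885.
Intermediate flow from 1 to 1: z_11 = a_11 · x_1 = 0.05 × 378.15 / 0.469875 = 18.9075 / 0.469875 ≈ 40.24.

z_11 = 40.24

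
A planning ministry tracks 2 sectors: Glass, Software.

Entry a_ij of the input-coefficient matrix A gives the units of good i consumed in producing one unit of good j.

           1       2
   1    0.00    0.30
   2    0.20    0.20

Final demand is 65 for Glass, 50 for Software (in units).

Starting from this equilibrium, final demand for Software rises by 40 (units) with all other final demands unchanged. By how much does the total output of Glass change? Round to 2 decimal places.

I − A =
  [   1.00    -0.30]
  [  -0.20     0.80]
det(I−A) = (1.00)(0.80) − (-0.30)(-0.20) = 0.7400
adj(I−A) = [[0.80, 0.30], [0.20, 1.00]]
(I − A)⁻¹ = adj(I−A) / det(I−A) ≈
  [   1.0811     0.4054]
  [   0.2703     1.3514]
Δx = (I − A)⁻¹ Δd with Δd having +40 in the Software component and 0 elsewhere.
So Δx_1 = L_12 · (+40), where L_12 = adj(I−A)_12 / det(I−A) = 0.30 / 0.7400.
Δx_1 = 0.30 × (+40) / 0.7400 = 12.00 / 0.7400 ≈ 16.22.

Δx_1 = 16.22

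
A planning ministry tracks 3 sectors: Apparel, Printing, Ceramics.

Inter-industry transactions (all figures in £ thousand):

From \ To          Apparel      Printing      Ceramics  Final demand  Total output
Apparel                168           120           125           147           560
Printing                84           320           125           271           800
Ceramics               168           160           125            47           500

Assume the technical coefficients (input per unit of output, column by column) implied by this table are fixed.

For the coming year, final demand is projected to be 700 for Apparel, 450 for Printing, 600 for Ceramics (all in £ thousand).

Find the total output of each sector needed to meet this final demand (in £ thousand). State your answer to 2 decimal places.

Technical coefficients a_ij = z_ij / X_j:
  a_AA = 168/560 = 0.30, a_PA = 84/560 = 0.15, a_CA = 168/560 = 0.30
  a_AP = 120/800 = 0.15, a_PP = 320/800 = 0.40, a_CP = 160/800 = 0.20
  a_AC = 125/500 = 0.25, a_PC = 125/500 = 0.25, a_CC = 125/500 = 0.25
I − A =
  [   0.70    -0.15    -0.25]
  [  -0.15     0.60    -0.25]
  [  -0.30    -0.20     0.75]
Cofactors of I−A, C_ij = (−1)^(i+j)·(minor ij) (rows/columns in the sector order above):
  C_11 = (0.60)(0.75) − (-0.25)(-0.20) = 0.4000
  C_12 = −[(-0.15)(0.75) − (-0.25)(-0.30)] = 0.1875
  C_13 = (-0.15)(-0.20) − (0.60)(-0.30) = 0.2100
  C_21 = −[(-0.15)(0.75) − (-0.25)(-0.20)] = 0.1625
  C_22 = (0.70)(0.75) − (-0.25)(-0.30) = 0.4500
  C_23 = −[(0.70)(-0.20) − (-0.15)(-0.30)] = 0.1850
  C_31 = (-0.15)(-0.25) − (-0.25)(0.60) = 0.1875
  C_32 = −[(0.70)(-0.25) − (-0.25)(-0.15)] = 0.2125
  C_33 = (0.70)(0.60) − (-0.15)(-0.15) = 0.3975
det(I−A) = Σ_j (I−A)_1j·C_1j = (0.70)(0.4000) + (-0.15)(0.1875) + (-0.25)(0.2100) = 0.199375
adj(I−A) = Cᵀ =
  [ 0.4000   0.1625   0.1875]
  [ 0.1875   0.4500   0.2125]
  [ 0.2100   0.1850   0.3975]
(I − A)⁻¹ = adj(I−A) / det(I−A) ≈
  [   2.0063     0.8150     0.9404]
  [   0.9404     2.2571     1.0658]
  [   1.0533     0.9279     1.9937]
x = (I − A)⁻¹ d = adj(I−A)·d / det(I−A), with det(I−A) = 0.199375:
  x_A = (0.4000·700 + 0.1625·450 + 0.1875·600) / 0.199375 = 465.625 / 0.199375 ≈ 2335.42
  x_P = (0.1875·700 + 0.4500·450 + 0.2125·600) / 0.199375 = 461.25 / 0.199375 ≈ 2313.48
  x_C = (0.2100·700 + 0.1850·450 + 0.3975·600) / 0.199375 = 468.75 / 0.199375 ≈ 2351.10

x_A = 2335.42, x_P = 2313.48, x_C = 2351.10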